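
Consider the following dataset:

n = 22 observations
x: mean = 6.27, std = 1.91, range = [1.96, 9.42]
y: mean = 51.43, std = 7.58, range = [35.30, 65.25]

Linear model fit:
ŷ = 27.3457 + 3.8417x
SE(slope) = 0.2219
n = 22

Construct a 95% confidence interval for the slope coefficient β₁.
The 95% CI for β₁ is (3.3788, 4.3046)

Confidence interval for the slope:

The 95% CI for β₁ is: β̂₁ ± t*(α/2, n-2) × SE(β̂₁)

Step 1: Find critical t-value
- Confidence level = 0.95
- Degrees of freedom = n - 2 = 22 - 2 = 20
- t*(α/2, 20) = 2.0860

Step 2: Calculate margin of error
Margin = 2.0860 × 0.2219 = 0.4629

Step 3: Construct interval
CI = 3.8417 ± 0.4629
CI = (3.3788, 4.3046)

Interpretation: each one-unit increase in x is associated with a change in mean y of between 3.3788 and 4.3046, with 95% confidence.
Both endpoints are positive, so the data support a genuinely positive slope at this confidence level.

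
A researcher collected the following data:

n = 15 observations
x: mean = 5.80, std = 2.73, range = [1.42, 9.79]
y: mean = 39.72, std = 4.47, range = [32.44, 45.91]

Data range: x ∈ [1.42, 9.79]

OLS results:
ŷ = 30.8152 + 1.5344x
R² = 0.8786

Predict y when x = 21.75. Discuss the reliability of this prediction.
ŷ = 64.1884 (extrapolation — x = 21.75 lies outside [1.42, 9.79], so reliability is low).

Prediction calculation:
ŷ = 30.8152 + 1.5344 × 21.75
ŷ = 64.1884

Reliability:
- Data range: x ∈ [1.42, 9.79]
- Prediction point: x = 21.75 is 11.96 units above the observed range → this is EXTRAPOLATION, not interpolation

Why that matters here:
- Real relationships often flatten, saturate, or turn nonlinear at extremes
- R² describes fit only over the sampled x values; it says nothing about behaviour beyond them
- The standard error of prediction grows with (x − x̄)², and x = 21.75 is far from x̄ = 5.80

A defensible statement: 'if the linear trend continued to x = 21.75, y would be about 64.1884' — the premise is untested.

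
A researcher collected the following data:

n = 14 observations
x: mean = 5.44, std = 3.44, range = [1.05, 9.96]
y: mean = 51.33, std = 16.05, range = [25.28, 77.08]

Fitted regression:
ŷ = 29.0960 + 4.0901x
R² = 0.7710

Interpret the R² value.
About 77.10% of the variability in y is accounted for by the regression on x (R² = 0.7710) — a strong linear fit.

R² = 1 − SS_res/SS_tot compares the residual scatter to the total scatter of y about its mean.

Here R² = 0.7710:
- Explained: 77.10% of the variation in y
- Unexplained (residual): 100% − 77.10% = 22.90%
- Rule of thumb (below 0.3 weak; 0.3 to below 0.7 moderate; 0.7 and above strong) → strong

Note: R² never decreases when predictors are added, so it should not be used alone to compare models of different size.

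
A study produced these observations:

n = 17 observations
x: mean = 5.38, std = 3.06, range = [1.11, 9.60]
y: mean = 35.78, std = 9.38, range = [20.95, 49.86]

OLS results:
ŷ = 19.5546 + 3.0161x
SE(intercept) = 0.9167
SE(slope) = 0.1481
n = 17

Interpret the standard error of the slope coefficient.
SE(β̂₁) = 0.1481 is the estimated standard deviation of the slope estimate across repeated samples; relative to β̂₁ = 3.0161 that is 4.9%, a precise estimate.

SE(β̂₁) = s / √Sxx, where s is the residual standard deviation and Sxx = Σ(x − x̄)². It is the yardstick for how far β̂₁ = 3.0161 could plausibly be from the true slope.

Relative precision:
- SE / |β̂₁| = 0.1481 / 3.0161 = 4.9%
- Rule of thumb (under 20%: precise; 20% to under 50%: moderately precise; 50% or more: imprecise) → precise

Rough 95% range (±2 SE): 3.0161 ± 0.2962 → (2.7199, 3.3123).

What drives SE(β̂₁): larger n (here n = 17) → smaller SE; more residual scatter → larger SE.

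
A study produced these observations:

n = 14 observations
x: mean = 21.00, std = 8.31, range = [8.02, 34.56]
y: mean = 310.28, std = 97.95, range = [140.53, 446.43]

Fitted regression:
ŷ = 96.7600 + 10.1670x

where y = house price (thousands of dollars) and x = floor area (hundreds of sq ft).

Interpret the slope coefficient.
An increase of one hundred sq ft in floor area is associated with a 10.1670 thousand dollars increase in predicted house price.

The slope coefficient β₁ = 10.1670 represents the marginal effect of floor area on house price.

Interpretation:
- Floor area up by 1 hundred sq ft → predicted house price increases by 10.1670 thousand dollars
- This is a linear approximation: the same per-unit change is assumed across the whole observed x range

The intercept β₀ = 96.7600 is the predicted house price when floor area = 0; since the smallest observed x is 8.02, this is an extrapolation and mainly anchors the line.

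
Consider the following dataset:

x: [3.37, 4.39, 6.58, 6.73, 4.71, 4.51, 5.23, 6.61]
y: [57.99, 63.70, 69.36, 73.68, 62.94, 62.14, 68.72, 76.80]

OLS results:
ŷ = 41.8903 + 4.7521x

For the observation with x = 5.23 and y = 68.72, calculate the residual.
Residual = 1.9762

The residual is the difference between the actual value and the predicted value:

Residual = y - ŷ

Step 1: Calculate predicted value
ŷ = 41.8903 + 4.7521 × 5.23
ŷ = 66.7438

Step 2: Calculate residual
Residual = 68.72 - 66.7438
Residual = 1.9762

Interpretation: the model underestimates the actual value by 1.9762 at this point (positive residual → observation lies above the fitted line).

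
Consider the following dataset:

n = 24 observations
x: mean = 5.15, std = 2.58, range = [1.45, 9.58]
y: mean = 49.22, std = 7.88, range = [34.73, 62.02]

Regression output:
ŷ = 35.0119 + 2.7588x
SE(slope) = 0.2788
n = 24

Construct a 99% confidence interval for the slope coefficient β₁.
The 99% CI for β₁ is (1.9729, 3.5447)

Confidence interval for the slope:

The 99% CI for β₁ is: β̂₁ ± t*(α/2, n-2) × SE(β̂₁)

Step 1: Find critical t-value
- Confidence level = 0.99
- Degrees of freedom = n - 2 = 24 - 2 = 22
- t*(α/2, 22) = 2.8188

Step 2: Calculate margin of error
Margin = 2.8188 × 0.2788 = 0.7859

Step 3: Construct interval
CI = 2.7588 ± 0.7859
CI = (1.9729, 3.5447)

Interpretation: each one-unit increase in x is associated with a change in mean y of between 1.9729 and 3.5447, with 99% confidence.
Both endpoints are positive, so the data support a genuinely positive slope at this confidence level.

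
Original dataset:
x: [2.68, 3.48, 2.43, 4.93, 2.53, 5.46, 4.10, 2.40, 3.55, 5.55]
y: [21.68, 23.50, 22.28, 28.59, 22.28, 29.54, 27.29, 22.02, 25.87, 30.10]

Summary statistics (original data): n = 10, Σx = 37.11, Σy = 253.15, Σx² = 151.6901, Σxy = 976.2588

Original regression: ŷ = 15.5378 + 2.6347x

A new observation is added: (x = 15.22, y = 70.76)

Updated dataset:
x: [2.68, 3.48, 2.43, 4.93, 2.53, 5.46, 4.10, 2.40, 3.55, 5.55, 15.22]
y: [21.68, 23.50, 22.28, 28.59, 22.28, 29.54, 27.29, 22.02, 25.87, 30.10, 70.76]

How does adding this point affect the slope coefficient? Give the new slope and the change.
Adding the point moves β₁ from 2.6347 to 3.8120, i.e. it increases by 1.1773 (+44.7%).

x = 15.22 lies well outside the original x-range [2.40, 5.55] (x̄ ≈ 3.71), so this observation has high leverage and can move the slope substantially.

Step 1: Update the sums with the new point (n goes from 10 to 11)
Σx  = 37.11 + 15.22 = 52.33
Σy  = 253.15 + 70.76 = 323.91
Σx² = 151.6901 + 15.22² = 151.6901 + 231.6484 = 383.3385
Σxy = 976.2588 + 15.22×70.76 = 976.2588 + 1076.9672 = 2053.2260

Step 2: Recompute the slope with b₁ = (nΣxy − ΣxΣy) / (nΣx² − (Σx)²)
Numerator   = 11×2053.2260 − 52.33×323.91 = 22585.4860 − 16950.2103 = 5635.2757
Denominator = 11×383.3385 − 52.33² = 4216.7235 − 2738.4289 = 1478.2946
b₁(new) = 5635.2757 / 1478.2946 = 3.8120

(Same formula on the original sums: (10×976.2588 − 37.11×253.15) / (10×151.6901 − 37.11²) = 368.1915 / 139.7489 = 2.6347, matching the given fit.)

Step 3: Change in slope
Δβ₁ = 3.8120 − 2.6347 = +1.1773
Relative change = +1.1773 / 2.6347 × 100% = +44.7%
→ the slope increases when the point is added.

Because the point sits above the extension of the original line at a high-leverage x, it tilts the fit up.
In practice: examine leverage (hᵢ) and Cook's distance rather than deleting it automatically; refit with and without it and report both if conclusions differ.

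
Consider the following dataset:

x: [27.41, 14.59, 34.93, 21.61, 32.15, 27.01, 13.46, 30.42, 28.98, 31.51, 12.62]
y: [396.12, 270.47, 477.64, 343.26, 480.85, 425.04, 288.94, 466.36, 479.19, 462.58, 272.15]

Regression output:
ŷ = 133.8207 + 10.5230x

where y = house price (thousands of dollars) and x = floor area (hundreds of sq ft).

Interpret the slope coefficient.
On average, house price is about 10.5230 thousand dollars higher for every extra hundred sq ft of floor area.

β₁ = 10.5230 is the change in predicted house price (thousand dollars) per additional hundred sq ft of floor area.

Interpretation:
- Floor area up by 1 hundred sq ft → predicted house price increases by 10.5230 thousand dollars
- This is a linear approximation: the same per-unit change is assumed across the whole observed x range
- The slope describes association in these data, not necessarily a causal effect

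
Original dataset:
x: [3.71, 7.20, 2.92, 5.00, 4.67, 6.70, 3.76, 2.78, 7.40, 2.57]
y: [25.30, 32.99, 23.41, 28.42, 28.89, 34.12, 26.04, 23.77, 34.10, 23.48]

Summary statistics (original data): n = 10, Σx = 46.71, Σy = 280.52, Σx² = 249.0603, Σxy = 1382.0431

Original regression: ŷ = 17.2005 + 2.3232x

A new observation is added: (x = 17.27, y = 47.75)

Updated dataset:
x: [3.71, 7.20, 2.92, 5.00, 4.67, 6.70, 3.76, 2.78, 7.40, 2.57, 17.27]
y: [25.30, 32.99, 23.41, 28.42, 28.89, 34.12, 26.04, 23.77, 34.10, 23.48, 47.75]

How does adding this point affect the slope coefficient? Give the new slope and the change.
New slope β₁ = 1.6974 versus 2.3232 before: a change of -0.6258 (-26.9%).

x = 17.27 lies well outside the original x-range [2.57, 7.40] (x̄ ≈ 4.67), so this observation has high leverage and can move the slope substantially.

Step 1: Update the sums with the new point (n goes from 10 to 11)
Σx  = 46.71 + 17.27 = 63.98
Σy  = 280.52 + 47.75 = 328.27
Σx² = 249.0603 + 17.27² = 249.0603 + 298.2529 = 547.3132
Σxy = 1382.0431 + 17.27×47.75 = 1382.0431 + 824.6425 = 2206.6856

Step 2: Recompute the slope with b₁ = (nΣxy − ΣxΣy) / (nΣx² − (Σx)²)
Numerator   = 11×2206.6856 − 63.98×328.27 = 24273.5416 − 21002.7146 = 3270.8270
Denominator = 11×547.3132 − 63.98² = 6020.4452 − 4093.4404 = 1927.0048
b₁(new) = 3270.8270 / 1927.0048 = 1.6974

(Same formula on the original sums: (10×1382.0431 − 46.71×280.52) / (10×249.0603 − 46.71²) = 717.3418 / 308.7789 = 2.3232, matching the given fit.)

Step 3: Change in slope
Δβ₁ = 1.6974 − 2.3232 = -0.6258
Relative change = -0.6258 / 2.3232 × 100% = -26.9%
→ the slope decreases when the point is added.

A high-leverage point only changes the slope if it is off the original line; here y = 47.75 is below the original trend, so the slope decreases.
In practice: investigate whether it comes from the same population as the rest of the sample; check such a point for data-entry or measurement error.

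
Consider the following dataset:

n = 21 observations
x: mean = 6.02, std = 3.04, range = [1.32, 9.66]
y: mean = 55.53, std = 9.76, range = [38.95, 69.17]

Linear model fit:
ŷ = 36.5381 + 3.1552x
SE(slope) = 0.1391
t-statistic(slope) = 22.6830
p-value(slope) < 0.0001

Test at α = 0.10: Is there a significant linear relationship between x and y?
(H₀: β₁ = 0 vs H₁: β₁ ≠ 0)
p-value < 0.0001 < α = 0.10, so we reject H₀. The relationship is significant.

Hypothesis test for the slope coefficient:

H₀: β₁ = 0 (no linear relationship)
H₁: β₁ ≠ 0 (linear relationship exists)

Test statistic: t = β̂₁ / SE(β̂₁) = 3.1552 / 0.1391 = 22.6830

p < 0.0001: how often a slope estimate this far from 0 (in SE units) would arise by chance if β₁ were truly 0.

Decision rule: reject H₀ if p-value < α.
p-value < 0.0001 < α = 0.10 → reject H₀.

At α = 0.10 the data do provide convincing evidence of a nonzero slope.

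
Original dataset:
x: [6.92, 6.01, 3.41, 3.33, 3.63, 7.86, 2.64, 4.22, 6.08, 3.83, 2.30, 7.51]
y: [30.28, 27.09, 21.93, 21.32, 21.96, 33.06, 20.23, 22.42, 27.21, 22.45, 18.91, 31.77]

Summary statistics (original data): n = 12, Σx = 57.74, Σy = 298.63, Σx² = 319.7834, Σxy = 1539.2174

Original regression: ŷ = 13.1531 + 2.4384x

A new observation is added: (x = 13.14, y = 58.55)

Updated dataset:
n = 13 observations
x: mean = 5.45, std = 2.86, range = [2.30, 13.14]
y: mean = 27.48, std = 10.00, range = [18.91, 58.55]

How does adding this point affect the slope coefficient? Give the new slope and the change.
Adding the point moves β₁ from 2.4384 to 3.4072, i.e. it increases by 0.9688 (+39.7%).

The new point has HIGH LEVERAGE: x = 13.14 is far from the original mean x̄ = 57.74/12 ≈ 4.81 (original range [2.30, 7.86]).

Step 1: Update the sums with the new point (n goes from 12 to 13)
Σx  = 57.74 + 13.14 = 70.88
Σy  = 298.63 + 58.55 = 357.18
Σx² = 319.7834 + 13.14² = 319.7834 + 172.6596 = 492.4430
Σxy = 1539.2174 + 13.14×58.55 = 1539.2174 + 769.3470 = 2308.5644

Step 2: Recompute the slope with b₁ = (nΣxy − ΣxΣy) / (nΣx² − (Σx)²)
Numerator   = 13×2308.5644 − 70.88×357.18 = 30011.3372 − 25316.9184 = 4694.4188
Denominator = 13×492.4430 − 70.88² = 6401.7590 − 5023.9744 = 1377.7846
b₁(new) = 4694.4188 / 1377.7846 = 3.4072

(Same formula on the original sums: (12×1539.2174 − 57.74×298.63) / (12×319.7834 − 57.74²) = 1227.7126 / 503.4932 = 2.4384, matching the given fit.)

Step 3: Change in slope
Δβ₁ = 3.4072 − 2.4384 = +0.9688
Relative change = +0.9688 / 2.4384 × 100% = +39.7%
→ the slope increases when the point is added.

Because the point sits above the extension of the original line at a high-leverage x, it tilts the fit up.
In practice: investigate whether it comes from the same population as the rest of the sample; check such a point for data-entry or measurement error.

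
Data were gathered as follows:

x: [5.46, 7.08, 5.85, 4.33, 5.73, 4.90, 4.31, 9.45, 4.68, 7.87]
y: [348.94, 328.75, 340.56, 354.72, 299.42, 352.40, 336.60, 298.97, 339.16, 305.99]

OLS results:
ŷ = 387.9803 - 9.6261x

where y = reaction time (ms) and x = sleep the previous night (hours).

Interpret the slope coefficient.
An increase of one hour in sleep is associated with a 9.6261 ms decrease in predicted reaction time.

β₁ = -9.6261 is the change in predicted reaction time (ms) per additional hour of sleep.

Interpretation:
- Sleep up by 1 hour → predicted reaction time decreases by 9.6261 ms
- This is a linear approximation: the same per-unit change is assumed across the whole observed x range
- The slope describes association in these data, not necessarily a causal effect

The intercept β₀ = 387.9803 is the predicted reaction time when sleep = 0; since the smallest observed x is 4.31, this is an extrapolation and mainly anchors the line.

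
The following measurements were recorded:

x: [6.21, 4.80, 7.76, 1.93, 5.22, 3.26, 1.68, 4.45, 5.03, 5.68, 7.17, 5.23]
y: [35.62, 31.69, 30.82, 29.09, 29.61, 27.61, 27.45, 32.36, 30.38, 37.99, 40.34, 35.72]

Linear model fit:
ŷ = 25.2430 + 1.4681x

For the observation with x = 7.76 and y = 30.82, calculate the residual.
Residual = -5.8155

The residual is the difference between the actual value and the predicted value:

Residual = y - ŷ

Step 1: Calculate predicted value
ŷ = 25.2430 + 1.4681 × 7.76
ŷ = 36.6355

Step 2: Calculate residual
Residual = 30.82 - 36.6355
Residual = -5.8155

Sign check: y < ŷ, so the point is below the line and the fit overestimates here.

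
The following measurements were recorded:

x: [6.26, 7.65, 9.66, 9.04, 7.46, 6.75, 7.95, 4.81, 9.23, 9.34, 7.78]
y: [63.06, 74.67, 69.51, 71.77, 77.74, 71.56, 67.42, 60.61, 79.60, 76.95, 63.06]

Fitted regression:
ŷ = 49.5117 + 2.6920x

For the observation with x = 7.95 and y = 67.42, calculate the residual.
Residual = -3.4931

The residual is the difference between the actual value and the predicted value:

Residual = y - ŷ

Step 1: Calculate predicted value
ŷ = 49.5117 + 2.6920 × 7.95
ŷ = 70.9131

Step 2: Calculate residual
Residual = 67.42 - 70.9131
Residual = -3.4931

Interpretation: the model overestimates the actual value by 3.4931 at this point (negative residual → observation lies below the fitted line).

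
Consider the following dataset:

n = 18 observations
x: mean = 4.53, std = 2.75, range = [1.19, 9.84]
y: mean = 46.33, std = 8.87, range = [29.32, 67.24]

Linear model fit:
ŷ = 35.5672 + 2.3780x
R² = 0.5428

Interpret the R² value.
About 54.28% of the variability in y is accounted for by the regression on x (R² = 0.5428) — a moderate linear fit.

R² (coefficient of determination) measures the proportion of variance in y explained by the regression model.

Here R² = 0.5428:
- Explained: 54.28% of the variation in y
- Unexplained (residual): 100% − 54.28% = 45.72%
- Rule of thumb (below 0.3 weak; 0.3 to below 0.7 moderate; 0.7 and above strong) → moderate

Calculation: R² = 1 − (SS_res / SS_tot), where SS_res is the sum of squared residuals and SS_tot the total sum of squares.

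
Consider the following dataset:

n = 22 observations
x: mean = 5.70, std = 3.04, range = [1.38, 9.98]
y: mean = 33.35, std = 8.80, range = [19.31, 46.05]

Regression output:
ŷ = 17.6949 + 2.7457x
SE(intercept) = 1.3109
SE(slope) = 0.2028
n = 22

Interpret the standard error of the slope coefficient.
SE(β̂₁) = 0.2028 is the estimated standard deviation of the slope estimate across repeated samples; relative to β̂₁ = 2.7457 that is 7.4%, a precise estimate.

What SE measures:
- The standard error quantifies the sampling variability of the coefficient estimate
- It is the estimated standard deviation of β̂₁ across hypothetical repeated samples of the same size
- Smaller SE → more precise estimate

Relative precision:
- SE / |β̂₁| = 0.2028 / 2.7457 = 7.4%
- Rule of thumb (under 20%: precise; 20% to under 50%: moderately precise; 50% or more: imprecise) → precise

Rough 95% range (±2 SE): 2.7457 ± 0.4056 → (2.3401, 3.1513).

What drives SE(β̂₁): larger n (here n = 22) → smaller SE; wider spread of x values → smaller SE; more residual scatter → larger SE.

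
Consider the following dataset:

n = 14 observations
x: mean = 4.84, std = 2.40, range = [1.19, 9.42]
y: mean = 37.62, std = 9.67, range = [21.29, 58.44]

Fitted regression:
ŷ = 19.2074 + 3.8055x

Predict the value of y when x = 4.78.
ŷ = 37.3977

x = 4.78 lies inside the observed range [1.19, 9.42], so the fitted equation applies directly:

ŷ = 19.2074 + 3.8055 × 4.78
ŷ = 19.2074 + 18.1903
ŷ = 37.3977

This is the fitted mean response at that x — an individual observation would come with a wider prediction interval.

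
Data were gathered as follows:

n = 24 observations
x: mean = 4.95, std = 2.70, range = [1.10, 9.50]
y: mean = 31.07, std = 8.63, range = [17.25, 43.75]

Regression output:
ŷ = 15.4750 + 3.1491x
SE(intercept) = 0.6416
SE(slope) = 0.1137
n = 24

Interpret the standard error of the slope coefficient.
SE(β̂₁) = 0.1137 is the estimated standard deviation of the slope estimate across repeated samples; relative to β̂₁ = 3.1491 that is 3.6%, a precise estimate.

SE(β̂₁) = s / √Sxx, where s is the residual standard deviation and Sxx = Σ(x − x̄)². It is the yardstick for how far β̂₁ = 3.1491 could plausibly be from the true slope.

Relative precision:
- SE / |β̂₁| = 0.1137 / 3.1491 = 3.6%
- Rule of thumb (under 20%: precise; 20% to under 50%: moderately precise; 50% or more: imprecise) → precise

Link to interval estimation: a confidence interval for β₁ is β̂₁ ± t* × 0.1137, so SE sets the half-width per unit of t*.

What drives SE(β̂₁): larger n (here n = 24) → smaller SE; more residual scatter → larger SE.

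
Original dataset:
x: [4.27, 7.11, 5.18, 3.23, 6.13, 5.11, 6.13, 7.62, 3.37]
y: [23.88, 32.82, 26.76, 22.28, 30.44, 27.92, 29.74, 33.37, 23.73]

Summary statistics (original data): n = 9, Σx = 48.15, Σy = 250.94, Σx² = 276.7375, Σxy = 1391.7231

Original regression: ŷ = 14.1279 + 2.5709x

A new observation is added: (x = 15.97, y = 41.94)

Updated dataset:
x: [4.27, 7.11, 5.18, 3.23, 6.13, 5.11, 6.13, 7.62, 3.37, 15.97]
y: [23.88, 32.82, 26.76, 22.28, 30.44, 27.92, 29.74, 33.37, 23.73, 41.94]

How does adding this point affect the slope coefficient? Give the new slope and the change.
Adding the point moves β₁ from 2.5709 to 1.5215, i.e. it decreases by 1.0494 (-40.8%).

The new point has HIGH LEVERAGE: x = 15.97 is far from the original mean x̄ = 48.15/9 ≈ 5.35 (original range [3.23, 7.62]).

Step 1: Update the sums with the new point (n goes from 9 to 10)
Σx  = 48.15 + 15.97 = 64.12
Σy  = 250.94 + 41.94 = 292.88
Σx² = 276.7375 + 15.97² = 276.7375 + 255.0409 = 531.7784
Σxy = 1391.7231 + 15.97×41.94 = 1391.7231 + 669.7818 = 2061.5049

Step 2: Recompute the slope with b₁ = (nΣxy − ΣxΣy) / (nΣx² − (Σx)²)
Numerator   = 10×2061.5049 − 64.12×292.88 = 20615.0490 − 18779.4656 = 1835.5834
Denominator = 10×531.7784 − 64.12² = 5317.7840 − 4111.3744 = 1206.4096
b₁(new) = 1835.5834 / 1206.4096 = 1.5215

(Same formula on the original sums: (9×1391.7231 − 48.15×250.94) / (9×276.7375 − 48.15²) = 442.7469 / 172.2150 = 2.5709, matching the given fit.)

Step 3: Change in slope
Δβ₁ = 1.5215 − 2.5709 = -1.0494
Relative change = -1.0494 / 2.5709 × 100% = -40.8%
→ the slope decreases when the point is added.

A high-leverage point only changes the slope if it is off the original line; here y = 41.94 is below the original trend, so the slope decreases.
In practice: refit with and without it and report both if conclusions differ; examine leverage (hᵢ) and Cook's distance rather than deleting it automatically.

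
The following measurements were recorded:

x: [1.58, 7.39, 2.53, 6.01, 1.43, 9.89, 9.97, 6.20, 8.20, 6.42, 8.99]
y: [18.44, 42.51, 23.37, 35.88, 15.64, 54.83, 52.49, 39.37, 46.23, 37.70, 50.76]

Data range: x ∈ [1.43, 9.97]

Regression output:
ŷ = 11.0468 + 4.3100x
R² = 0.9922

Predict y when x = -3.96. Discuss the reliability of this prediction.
ŷ = -6.0208 (extrapolation — x = -3.96 lies outside [1.43, 9.97], so reliability is low).

Prediction calculation:
ŷ = 11.0468 + 4.3100 × (-3.96)
ŷ = -6.0208

Reliability:
- Data range: x ∈ [1.43, 9.97]
- Prediction point: x = -3.96 is 5.39 units below the observed range → this is EXTRAPOLATION, not interpolation

Why that matters here:
- There are no observations near this x to validate the fitted line there
- The standard error of prediction grows with (x − x̄)², and x = -3.96 is far from x̄ = 6.24

Report the number if required, but flag clearly that it is an extrapolation.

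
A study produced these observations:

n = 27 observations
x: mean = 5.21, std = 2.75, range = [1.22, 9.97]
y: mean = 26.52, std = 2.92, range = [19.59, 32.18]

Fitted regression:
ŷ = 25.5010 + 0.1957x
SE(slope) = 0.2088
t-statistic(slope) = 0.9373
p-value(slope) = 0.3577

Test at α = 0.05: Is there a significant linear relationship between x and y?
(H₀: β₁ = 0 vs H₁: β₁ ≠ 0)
Since p-value = 0.3577 ≥ α = 0.05, fail to reject H₀ — the slope is not significantly different from 0.

Hypothesis test for the slope coefficient:

H₀: β₁ = 0 (no linear relationship)
H₁: β₁ ≠ 0 (linear relationship exists)

Test statistic: t = β̂₁ / SE(β̂₁) = 0.1957 / 0.2088 = 0.9373

With df = 25, the two-sided p-value for |t| = 0.9373 is 0.3577.

Decision rule: reject H₀ if p-value < α.
p-value = 0.3577 ≥ α = 0.05 → fail to reject H₀.

There is not sufficient evidence at the 5% significance level to conclude that a linear relationship exists between x and y.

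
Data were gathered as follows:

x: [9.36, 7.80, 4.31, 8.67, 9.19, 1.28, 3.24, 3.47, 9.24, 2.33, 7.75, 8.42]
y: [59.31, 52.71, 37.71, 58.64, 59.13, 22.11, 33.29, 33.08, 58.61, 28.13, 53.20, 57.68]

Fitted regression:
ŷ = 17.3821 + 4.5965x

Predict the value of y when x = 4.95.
ŷ = 40.1348

Plug x = 4.95 into the fitted line:

ŷ = 17.3821 + 4.5965 × 4.95
ŷ = 17.3821 + 22.7527
ŷ = 40.1348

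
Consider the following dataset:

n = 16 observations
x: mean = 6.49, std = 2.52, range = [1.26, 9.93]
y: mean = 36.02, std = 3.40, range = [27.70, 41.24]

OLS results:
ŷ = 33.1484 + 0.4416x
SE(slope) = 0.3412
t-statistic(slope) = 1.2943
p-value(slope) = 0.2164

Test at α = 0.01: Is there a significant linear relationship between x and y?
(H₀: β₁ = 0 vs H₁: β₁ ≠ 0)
Since p-value = 0.2164 ≥ α = 0.01, fail to reject H₀ — the slope is not significantly different from 0.

Hypothesis test for the slope coefficient:

H₀: β₁ = 0 (no linear relationship)
H₁: β₁ ≠ 0 (linear relationship exists)

Test statistic: t = β̂₁ / SE(β̂₁) = 0.4416 / 0.3412 = 1.2943

With df = 14, the two-sided p-value for |t| = 1.2943 is 0.2164.

Decision rule: reject H₀ if p-value < α.
p-value = 0.2164 ≥ α = 0.01 → fail to reject H₀.

Conclusion: the linear association between x and y is not significant at the 1% level.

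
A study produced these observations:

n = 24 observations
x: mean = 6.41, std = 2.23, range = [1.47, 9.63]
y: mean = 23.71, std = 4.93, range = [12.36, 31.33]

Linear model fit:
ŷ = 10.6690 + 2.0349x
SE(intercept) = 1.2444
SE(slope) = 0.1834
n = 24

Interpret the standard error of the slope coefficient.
The slope 2.0349 is pinned down to within about ±0.1834 (one SE) by these data — relative uncertainty 9.0%, i.e. precise.

What SE measures:
- The standard error quantifies the sampling variability of the coefficient estimate
- It is the estimated standard deviation of β̂₁ across hypothetical repeated samples of the same size
- Smaller SE → more precise estimate

Relative precision:
- SE / |β̂₁| = 0.1834 / 2.0349 = 9.0%
- Rule of thumb (under 20%: precise; 20% to under 50%: moderately precise; 50% or more: imprecise) → precise

Rough 95% range (±2 SE): 2.0349 ± 0.3668 → (1.6681, 2.4017).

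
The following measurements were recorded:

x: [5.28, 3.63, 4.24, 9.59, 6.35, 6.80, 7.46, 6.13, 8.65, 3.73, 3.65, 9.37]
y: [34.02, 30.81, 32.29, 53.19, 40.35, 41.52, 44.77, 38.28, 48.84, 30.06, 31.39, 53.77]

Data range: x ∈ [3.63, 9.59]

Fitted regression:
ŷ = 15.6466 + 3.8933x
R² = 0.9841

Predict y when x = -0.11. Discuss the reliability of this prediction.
ŷ = 15.2183 (extrapolation — x = -0.11 lies outside [3.63, 9.59], so reliability is low).

Prediction calculation:
ŷ = 15.6466 + 3.8933 × (-0.11)
ŷ = 15.2183

Reliability:
- Data range: x ∈ [3.63, 9.59]
- Prediction point: x = -0.11 is 3.74 units below the observed range → this is EXTRAPOLATION, not interpolation

Why that matters here:
- There are no observations near this x to validate the fitted line there
- The standard error of prediction grows with (x − x̄)², and x = -0.11 is far from x̄ = 6.24

A defensible statement: 'if the linear trend continued to x = -0.11, y would be about 15.2183' — the premise is untested.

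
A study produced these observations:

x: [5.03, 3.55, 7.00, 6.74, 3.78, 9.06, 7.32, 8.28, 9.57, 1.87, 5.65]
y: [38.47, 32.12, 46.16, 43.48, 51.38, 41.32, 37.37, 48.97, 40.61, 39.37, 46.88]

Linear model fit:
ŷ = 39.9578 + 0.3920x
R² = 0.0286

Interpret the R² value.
About 2.86% of the variability in y is accounted for by the regression on x (R² = 0.0286) — a weak linear fit.

R² = 1 − SS_res/SS_tot compares the residual scatter to the total scatter of y about its mean.

Here R² = 0.0286:
- Explained: 2.86% of the variation in y
- Unexplained (residual): 100% − 2.86% = 97.14%
- Rule of thumb (below 0.3 weak; 0.3 to below 0.7 moderate; 0.7 and above strong) → weak

Equivalently, for simple linear regression R² = r², so |r| = √0.0286 ≈ 0.1691.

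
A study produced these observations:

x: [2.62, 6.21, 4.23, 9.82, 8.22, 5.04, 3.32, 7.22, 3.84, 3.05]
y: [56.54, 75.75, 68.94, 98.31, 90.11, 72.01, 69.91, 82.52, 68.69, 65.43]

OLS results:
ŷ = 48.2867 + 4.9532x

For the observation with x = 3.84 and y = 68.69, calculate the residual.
Residual = 1.3830

The residual is the difference between the actual value and the predicted value:

Residual = y - ŷ

Step 1: Calculate predicted value
ŷ = 48.2867 + 4.9532 × 3.84
ŷ = 67.3070

Step 2: Calculate residual
Residual = 68.69 - 67.3070
Residual = 1.3830

Interpretation: the model underestimates the actual value by 1.3830 at this point (positive residual → observation lies above the fitted line).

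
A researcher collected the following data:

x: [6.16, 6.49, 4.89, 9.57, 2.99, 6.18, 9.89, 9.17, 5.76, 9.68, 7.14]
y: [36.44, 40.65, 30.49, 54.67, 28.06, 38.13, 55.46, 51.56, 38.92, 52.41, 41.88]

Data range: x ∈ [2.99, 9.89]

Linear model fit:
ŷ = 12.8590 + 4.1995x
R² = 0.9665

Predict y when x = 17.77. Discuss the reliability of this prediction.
ŷ = 87.4841, but this is extrapolation (above the data range [2.99, 9.89]) and may be unreliable.

Prediction calculation:
ŷ = 12.8590 + 4.1995 × 17.77
ŷ = 87.4841

Reliability:
- Data range: x ∈ [2.99, 9.89]
- Prediction point: x = 17.77 is 7.88 units above the observed range → this is EXTRAPOLATION, not interpolation

Why that matters here:
- R² describes fit only over the sampled x values; it says nothing about behaviour beyond them
- There are no observations near this x to validate the fitted line there
- Real relationships often flatten, saturate, or turn nonlinear at extremes

Report the number if required, but flag clearly that it is an extrapolation.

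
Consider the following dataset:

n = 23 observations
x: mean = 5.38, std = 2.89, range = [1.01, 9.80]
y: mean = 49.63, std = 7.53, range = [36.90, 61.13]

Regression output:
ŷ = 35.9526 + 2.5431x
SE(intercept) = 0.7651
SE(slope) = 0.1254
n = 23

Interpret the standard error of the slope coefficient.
SE(slope) = 0.1254 measures the uncertainty in the estimated slope. The coefficient is estimated precisely (SE/|β̂₁| = 4.9%).

SE(β̂₁) = s / √Sxx, where s is the residual standard deviation and Sxx = Σ(x − x̄)². It is the yardstick for how far β̂₁ = 2.5431 could plausibly be from the true slope.

Relative precision:
- SE / |β̂₁| = 0.1254 / 2.5431 = 4.9%
- Rule of thumb (under 20%: precise; 20% to under 50%: moderately precise; 50% or more: imprecise) → precise

Link to interval estimation: a confidence interval for β₁ is β̂₁ ± t* × 0.1254, so SE sets the half-width per unit of t*.

What drives SE(β̂₁): more residual scatter → larger SE.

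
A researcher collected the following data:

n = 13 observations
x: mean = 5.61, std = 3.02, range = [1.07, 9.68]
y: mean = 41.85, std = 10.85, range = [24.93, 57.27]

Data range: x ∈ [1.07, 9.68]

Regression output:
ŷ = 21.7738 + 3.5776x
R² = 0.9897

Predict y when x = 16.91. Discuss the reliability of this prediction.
ŷ = 82.2710 (extrapolation — x = 16.91 lies outside [1.07, 9.68], so reliability is low).

Prediction calculation:
ŷ = 21.7738 + 3.5776 × 16.91
ŷ = 82.2710

Reliability:
- Data range: x ∈ [1.07, 9.68]
- Prediction point: x = 16.91 is 7.23 units above the observed range → this is EXTRAPOLATION, not interpolation

Why that matters here:
- There are no observations near this x to validate the fitted line there
- Real relationships often flatten, saturate, or turn nonlinear at extremes

A defensible statement: 'if the linear trend continued to x = 16.91, y would be about 82.2710' — the premise is untested.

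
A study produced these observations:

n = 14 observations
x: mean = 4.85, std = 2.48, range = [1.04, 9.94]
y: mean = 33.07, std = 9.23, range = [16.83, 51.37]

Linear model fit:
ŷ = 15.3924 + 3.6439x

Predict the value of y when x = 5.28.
ŷ = 34.6322

To predict y for x = 5.28, substitute into the regression equation:

ŷ = 15.3924 + 3.6439 × 5.28
ŷ = 15.3924 + 19.2398
ŷ = 34.6322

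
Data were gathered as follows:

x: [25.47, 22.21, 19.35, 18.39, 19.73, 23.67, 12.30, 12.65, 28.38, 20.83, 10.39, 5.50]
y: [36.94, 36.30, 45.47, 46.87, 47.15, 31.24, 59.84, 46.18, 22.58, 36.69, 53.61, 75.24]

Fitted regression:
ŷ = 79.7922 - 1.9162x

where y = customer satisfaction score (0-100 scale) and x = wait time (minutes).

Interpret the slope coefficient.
An increase of one minute in wait time is associated with a 1.9162 points decrease in predicted satisfaction score.

The slope coefficient β₁ = -1.9162 represents the marginal effect of wait time on satisfaction score.

Interpretation:
- Wait time up by 1 minute → predicted satisfaction score decreases by 1.9162 points
- This is a linear approximation: the same per-unit change is assumed across the whole observed x range
- The sign (−) gives the direction; the magnitude 1.9162 gives the size of the effect per minute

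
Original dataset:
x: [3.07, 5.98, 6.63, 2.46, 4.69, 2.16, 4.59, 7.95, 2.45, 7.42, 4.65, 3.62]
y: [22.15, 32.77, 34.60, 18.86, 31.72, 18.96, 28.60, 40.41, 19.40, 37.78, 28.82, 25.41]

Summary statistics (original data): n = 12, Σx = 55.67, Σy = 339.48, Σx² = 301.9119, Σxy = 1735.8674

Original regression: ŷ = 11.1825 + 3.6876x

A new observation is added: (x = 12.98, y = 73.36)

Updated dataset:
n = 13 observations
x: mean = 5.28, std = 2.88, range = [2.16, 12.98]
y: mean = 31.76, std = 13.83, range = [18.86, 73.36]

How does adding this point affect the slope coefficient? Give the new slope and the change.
The slope changes from 3.6876 to 4.7092 (change of +1.0216, or +27.7%).

The new point has HIGH LEVERAGE: x = 12.98 is far from the original mean x̄ = 55.67/12 ≈ 4.64 (original range [2.16, 7.95]).

Step 1: Update the sums with the new point (n goes from 12 to 13)
Σx  = 55.67 + 12.98 = 68.65
Σy  = 339.48 + 73.36 = 412.84
Σx² = 301.9119 + 12.98² = 301.9119 + 168.4804 = 470.3923
Σxy = 1735.8674 + 12.98×73.36 = 1735.8674 + 952.2128 = 2688.0802

Step 2: Recompute the slope with b₁ = (nΣxy − ΣxΣy) / (nΣx² − (Σx)²)
Numerator   = 13×2688.0802 − 68.65×412.84 = 34945.0426 − 28341.4660 = 6603.5766
Denominator = 13×470.3923 − 68.65² = 6115.0999 − 4712.8225 = 1402.2774
b₁(new) = 6603.5766 / 1402.2774 = 4.7092

(Same formula on the original sums: (12×1735.8674 − 55.67×339.48) / (12×301.9119 − 55.67²) = 1931.5572 / 523.7939 = 3.6876, matching the given fit.)

Step 3: Change in slope
Δβ₁ = 4.7092 − 3.6876 = +1.0216
Relative change = +1.0216 / 3.6876 × 100% = +27.7%
→ the slope increases when the point is added.

Because the point sits above the extension of the original line at a high-leverage x, it tilts the fit up.
In practice: investigate whether it comes from the same population as the rest of the sample; examine leverage (hᵢ) and Cook's distance rather than deleting it automatically.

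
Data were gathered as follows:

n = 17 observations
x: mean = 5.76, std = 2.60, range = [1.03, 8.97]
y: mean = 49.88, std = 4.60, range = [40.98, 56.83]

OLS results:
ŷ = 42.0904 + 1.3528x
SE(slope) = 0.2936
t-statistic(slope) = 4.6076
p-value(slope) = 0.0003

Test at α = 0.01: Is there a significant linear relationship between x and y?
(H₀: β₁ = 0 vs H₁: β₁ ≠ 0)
p-value = 0.0003 < α = 0.01, so we reject H₀. The relationship is significant.

Hypothesis test for the slope coefficient:

H₀: β₁ = 0 (no linear relationship)
H₁: β₁ ≠ 0 (linear relationship exists)

Test statistic: t = β̂₁ / SE(β̂₁) = 1.3528 / 0.2936 = 4.6076

The p-value (0.0003) is the probability, under H₀, of a t-statistic at least as extreme as |t| = 4.6076 (two-sided, df = n − 2 = 15).

Decision rule: reject H₀ if p-value < α.
p-value = 0.0003 < α = 0.01 → reject H₀.

There is sufficient evidence at the 1% significance level to conclude that a linear relationship exists between x and y.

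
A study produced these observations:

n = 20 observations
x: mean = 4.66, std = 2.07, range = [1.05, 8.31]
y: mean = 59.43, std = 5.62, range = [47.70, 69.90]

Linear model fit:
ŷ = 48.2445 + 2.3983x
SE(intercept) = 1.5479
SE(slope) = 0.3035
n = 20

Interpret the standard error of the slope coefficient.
The slope 2.3983 is pinned down to within about ±0.3035 (one SE) by these data — relative uncertainty 12.7%, i.e. precise.

SE(β̂₁) = 0.3035 says: if we drew many samples of n = 20 from the same population and refit each time, the fitted slopes would scatter with a standard deviation of roughly 0.3035 around the true β₁.

Relative precision:
- SE / |β̂₁| = 0.3035 / 2.3983 = 12.7%
- Rule of thumb (under 20%: precise; 20% to under 50%: moderately precise; 50% or more: imprecise) → precise

Link to interval estimation: a confidence interval for β₁ is β̂₁ ± t* × 0.3035, so SE sets the half-width per unit of t*.

What drives SE(β̂₁): more residual scatter → larger SE; wider spread of x values → smaller SE.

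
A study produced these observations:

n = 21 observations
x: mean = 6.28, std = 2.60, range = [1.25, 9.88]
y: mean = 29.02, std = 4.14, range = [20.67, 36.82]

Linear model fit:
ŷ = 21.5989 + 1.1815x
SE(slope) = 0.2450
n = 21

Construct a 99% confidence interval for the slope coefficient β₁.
The 99% CI for β₁ is (0.4806, 1.8824)

Confidence interval for the slope:

The 99% CI for β₁ is: β̂₁ ± t*(α/2, n-2) × SE(β̂₁)

Step 1: Find critical t-value
- Confidence level = 0.99
- Degrees of freedom = n - 2 = 21 - 2 = 19
- t*(α/2, 19) = 2.8609

Step 2: Calculate margin of error
Margin = 2.8609 × 0.2450 = 0.7009

Step 3: Construct interval
CI = 1.1815 ± 0.7009
CI = (0.4806, 1.8824)

Interpretation: intervals built this way capture the true β₁ in 99% of repeated samples; here the plausible range for the per-unit effect of x on y is 0.4806 to 1.8824.
The interval does not include 0, suggesting a significant linear relationship.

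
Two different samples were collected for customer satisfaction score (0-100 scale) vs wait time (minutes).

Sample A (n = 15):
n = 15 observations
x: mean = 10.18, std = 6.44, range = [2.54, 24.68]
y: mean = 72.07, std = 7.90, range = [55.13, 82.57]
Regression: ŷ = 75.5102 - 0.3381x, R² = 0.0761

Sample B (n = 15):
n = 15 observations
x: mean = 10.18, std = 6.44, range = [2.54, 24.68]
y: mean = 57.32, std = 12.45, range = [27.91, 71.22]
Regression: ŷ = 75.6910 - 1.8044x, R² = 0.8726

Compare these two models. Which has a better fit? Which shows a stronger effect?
Model B has the better fit (R² = 0.8726 vs 0.0761). Model B shows the stronger effect (|β₁| = 1.8044 vs 0.3381).

Model Comparison:

Fit — compare R²:
- Model A: R² = 0.0761 → 7.61% of variance in satisfaction score explained
- Model B: R² = 0.8726 → 87.26% of variance in satisfaction score explained
- 0.8726 > 0.0761 → Model B has the better fit

Which has the larger per-minute effect? (|β₁|)
- Model A: β₁ = -0.3381 → predicted satisfaction score falls 0.3381 points per additional minute of wait time
- Model B: β₁ = -1.8044 → predicted satisfaction score falls 1.8044 points per additional minute of wait time
- |-0.3381| < |-1.8044| → Model B shows the stronger marginal effect

Note: The two samples could reflect different populations, time periods, or measurement quality.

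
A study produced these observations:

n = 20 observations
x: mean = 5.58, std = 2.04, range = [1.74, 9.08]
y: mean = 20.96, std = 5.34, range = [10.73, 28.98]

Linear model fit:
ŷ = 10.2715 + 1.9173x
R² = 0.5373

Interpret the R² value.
About 53.73% of the variability in y is accounted for by the regression on x (R² = 0.5373) — a moderate linear fit.

R² = 1 − SS_res/SS_tot compares the residual scatter to the total scatter of y about its mean.

Here R² = 0.5373:
- Explained: 53.73% of the variation in y
- Unexplained (residual): 100% − 53.73% = 46.27%
- Rule of thumb (below 0.3 weak; 0.3 to below 0.7 moderate; 0.7 and above strong) → moderate

Calculation: R² = 1 − (SS_res / SS_tot), where SS_res is the sum of squared residuals and SS_tot the total sum of squares.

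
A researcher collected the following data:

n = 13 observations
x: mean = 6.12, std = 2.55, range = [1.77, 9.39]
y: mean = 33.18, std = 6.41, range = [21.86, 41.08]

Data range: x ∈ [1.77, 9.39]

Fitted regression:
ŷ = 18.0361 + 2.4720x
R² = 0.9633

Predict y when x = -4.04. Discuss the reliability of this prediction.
ŷ = 8.0492, but this is extrapolation (below the data range [1.77, 9.39]) and may be unreliable.

Prediction calculation:
ŷ = 18.0361 + 2.4720 × (-4.04)
ŷ = 8.0492

Reliability:
- Data range: x ∈ [1.77, 9.39]
- Prediction point: x = -4.04 is 5.81 units below the observed range → this is EXTRAPOLATION, not interpolation

Why that matters here:
- The standard error of prediction grows with (x − x̄)², and x = -4.04 is far from x̄ = 6.12
- Real relationships often flatten, saturate, or turn nonlinear at extremes
- R² describes fit only over the sampled x values; it says nothing about behaviour beyond them

The R² = 0.9633 only validates the fit within [1.77, 9.39]; treat ŷ = 8.0492 with caution.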